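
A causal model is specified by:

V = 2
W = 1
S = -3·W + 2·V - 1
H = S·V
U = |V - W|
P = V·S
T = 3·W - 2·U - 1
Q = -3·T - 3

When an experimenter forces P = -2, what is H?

do(P=-2) replaces the equation P = V·S with the constant P = -2.
No directed path runs from P to H, so H keeps its natural value.
S = -3·W + 2·V - 1  [with W=1, V=2]  = 0
H = S·V  [with S=0, V=2]  = 0

0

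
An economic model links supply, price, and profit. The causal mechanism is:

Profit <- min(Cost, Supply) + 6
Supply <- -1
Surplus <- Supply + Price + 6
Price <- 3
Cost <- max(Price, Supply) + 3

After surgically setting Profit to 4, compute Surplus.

Intervening sets Profit = 4 and removes its equation (Profit <- min(Cost, Supply) + 6).
No directed path runs from Profit to Surplus, so Surplus keeps its natural value.
Surplus = Supply + Price + 6  [with Supply=-1, Price=3]  = 8

8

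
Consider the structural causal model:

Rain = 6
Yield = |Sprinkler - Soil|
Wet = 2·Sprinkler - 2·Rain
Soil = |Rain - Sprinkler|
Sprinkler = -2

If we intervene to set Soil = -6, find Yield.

4

do(Soil=-6) replaces the equation Soil = |Rain - Sprinkler| with the constant Soil = -6.
Yield = |Sprinkler - Soil|  [with Sprinkler=-2, Soil=-6]  = 4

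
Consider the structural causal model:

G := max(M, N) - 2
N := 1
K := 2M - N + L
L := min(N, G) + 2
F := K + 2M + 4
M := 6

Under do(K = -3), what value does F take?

13

The intervention breaks the incoming arrows to K: K := 2M - N + L no longer applies, and K = -3.
F = K + 2M + 4  [with K=-3, M=6]  = 13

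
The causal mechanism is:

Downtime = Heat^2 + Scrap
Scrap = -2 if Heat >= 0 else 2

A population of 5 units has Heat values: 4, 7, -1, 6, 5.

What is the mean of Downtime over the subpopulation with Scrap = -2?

Conditioning on Scrap=-2 selects the 4 unit(s) with Heat ∈ {4, 7, 6, 5}. Their Downtime values: 14, 47, 34, 23. Mean = 29.5.

29.5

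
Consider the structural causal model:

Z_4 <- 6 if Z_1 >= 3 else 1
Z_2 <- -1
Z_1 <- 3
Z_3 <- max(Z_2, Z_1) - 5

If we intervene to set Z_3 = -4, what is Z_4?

6

The intervention breaks the incoming arrows to Z_3: Z_3 <- max(Z_2, Z_1) - 5 no longer applies, and Z_3 = -4.
Z_4 is not downstream of the intervention, so its value is determined by the original equations.
Z_4 = 6 if Z_1 >= 3 else 1  [with Z_1=3]  = 6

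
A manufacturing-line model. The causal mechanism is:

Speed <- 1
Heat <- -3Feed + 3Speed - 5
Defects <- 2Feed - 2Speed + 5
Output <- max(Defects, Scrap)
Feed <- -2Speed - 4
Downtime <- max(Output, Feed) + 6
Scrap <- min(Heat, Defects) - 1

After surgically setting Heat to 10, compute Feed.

-6

Under do(Heat=10), the mechanism Heat <- -3Feed + 3Speed - 5 is discarded; Heat is fixed at 10.
Since Feed is not a descendant of the intervened variable, it is unaffected.
Feed = -2Speed - 4  [with Speed=1]  = -6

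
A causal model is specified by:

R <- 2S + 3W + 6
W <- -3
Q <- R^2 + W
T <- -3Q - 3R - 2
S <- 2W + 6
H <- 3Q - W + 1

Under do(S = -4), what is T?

do(S=-4) replaces the equation S <- 2W + 6 with the constant S = -4.
R = 2S + 3W + 6  [with S=-4, W=-3]  = -11
Q = R^2 + W  [with R=-11, W=-3]  = 118
T = -3Q - 3R - 2  [with Q=118, R=-11]  = -323

-323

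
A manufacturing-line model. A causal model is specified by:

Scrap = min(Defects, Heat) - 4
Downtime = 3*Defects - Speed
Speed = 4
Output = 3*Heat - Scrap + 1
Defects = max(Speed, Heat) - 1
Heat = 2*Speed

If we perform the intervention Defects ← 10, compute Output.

do(Defects=10) replaces the equation Defects = max(Speed, Heat) - 1 with the constant Defects = 10.
Heat = 2*Speed  [with Speed=4]  = 8
Scrap = min(Defects, Heat) - 4  [with Defects=10, Heat=8]  = 4
Output = 3*Heat - Scrap + 1  [with Heat=8, Scrap=4]  = 21

21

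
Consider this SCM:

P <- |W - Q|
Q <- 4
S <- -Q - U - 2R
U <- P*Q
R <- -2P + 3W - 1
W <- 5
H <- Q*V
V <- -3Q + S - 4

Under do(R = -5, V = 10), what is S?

The joint intervention fixes R = -5, V = 10, removing each variable's own equation.
P = |W - Q|  [with W=5, Q=4]  = 1
U = P*Q  [with P=1, Q=4]  = 4
S = -Q - U - 2R  [with Q=4, U=4, R=-5]  = 2

2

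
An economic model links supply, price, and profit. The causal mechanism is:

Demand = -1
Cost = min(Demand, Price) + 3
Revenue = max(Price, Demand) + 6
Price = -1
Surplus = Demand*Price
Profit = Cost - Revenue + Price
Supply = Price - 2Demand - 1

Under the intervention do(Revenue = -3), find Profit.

4

The intervention breaks the incoming arrows to Revenue: Revenue = max(Price, Demand) + 6 no longer applies, and Revenue = -3.
Cost = min(Demand, Price) + 3  [with Demand=-1, Price=-1]  = 2
Profit = Cost - Revenue + Price  [with Cost=2, Revenue=-3, Price=-1]  = 4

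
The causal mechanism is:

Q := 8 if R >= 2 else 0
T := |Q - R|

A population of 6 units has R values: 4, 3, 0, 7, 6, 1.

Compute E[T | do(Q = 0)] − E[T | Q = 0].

3

Every unit gets Q=0 under the intervention. T values become 4, 3, 0, 7, 6, 1; E[T|do(Q=0)] = 3.5.
Observing Q=0 restricts to units where Q's equation naturally yields 0: R ∈ {0, 1}. In that subpopulation T = 0, 1, mean 0.5.
Difference = 3.5 − 0.5 = 3.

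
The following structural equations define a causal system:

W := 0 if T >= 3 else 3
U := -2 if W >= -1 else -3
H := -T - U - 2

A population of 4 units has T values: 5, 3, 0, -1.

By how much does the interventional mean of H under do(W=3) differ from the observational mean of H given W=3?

The intervention sets W=3 in all 4 units regardless of T. Recomputing H per unit gives -5, -3, 0, 1; average -1.75.
E[H|W=3] averages over only the 2 units with W=3 (T = 0, -1): H = 0, 1, mean 0.5.
Difference = -1.75 − 0.5 = -2.25.

-2.25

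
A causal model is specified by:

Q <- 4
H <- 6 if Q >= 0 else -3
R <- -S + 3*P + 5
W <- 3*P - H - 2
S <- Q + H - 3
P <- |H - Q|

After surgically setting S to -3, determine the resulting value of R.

14

The intervention breaks the incoming arrows to S: S <- Q + H - 3 no longer applies, and S = -3.
H = 6 if Q >= 0 else -3  [with Q=4]  = 6
P = |H - Q|  [with H=6, Q=4]  = 2
R = -S + 3*P + 5  [with S=-3, P=2]  = 14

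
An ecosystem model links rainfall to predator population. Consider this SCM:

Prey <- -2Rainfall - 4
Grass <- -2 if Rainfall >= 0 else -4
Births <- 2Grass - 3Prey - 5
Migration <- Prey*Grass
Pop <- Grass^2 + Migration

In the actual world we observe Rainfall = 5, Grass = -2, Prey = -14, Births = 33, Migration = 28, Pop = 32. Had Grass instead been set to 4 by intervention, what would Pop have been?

Under do(Grass=4), the mechanism Grass <- -2 if Rainfall >= 0 else -4 is discarded; Grass is fixed at 4.
Prey = -2Rainfall - 4  [with Rainfall=5]  = -14
Migration = Prey*Grass  [with Prey=-14, Grass=4]  = -56
Pop = Grass^2 + Migration  [with Grass=4, Migration=-56]  = -40

-40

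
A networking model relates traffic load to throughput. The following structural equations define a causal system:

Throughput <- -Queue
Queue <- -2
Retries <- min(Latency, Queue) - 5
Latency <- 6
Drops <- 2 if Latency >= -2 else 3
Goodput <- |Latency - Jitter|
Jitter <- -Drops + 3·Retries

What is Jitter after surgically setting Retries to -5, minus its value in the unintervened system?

Intervening sets Retries = -5 and removes its equation (Retries <- min(Latency, Queue) - 5).
Drops = 2 if Latency >= -2 else 3  [with Latency=6]  = 2
Jitter = -Drops + 3·Retries  [with Drops=2, Retries=-5]  = -17
Without intervention: Drops = 2 if Latency >= -2 else 3  [with Latency=6]  = 2; Retries = min(Latency, Queue) - 5  [with Latency=6, Queue=-2]  = -7; Jitter = -Drops + 3·Retries  [with Drops=2, Retries=-7]  = -23.
Change = -17 − (-23) = 6.

6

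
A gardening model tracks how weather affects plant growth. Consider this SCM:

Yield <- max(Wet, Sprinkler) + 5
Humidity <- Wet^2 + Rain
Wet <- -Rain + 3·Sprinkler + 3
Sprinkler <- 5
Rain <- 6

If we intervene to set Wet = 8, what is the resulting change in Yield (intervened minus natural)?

-4

do(Wet=8) replaces the equation Wet <- -Rain + 3·Sprinkler + 3 with the constant Wet = 8.
Yield = max(Wet, Sprinkler) + 5  [with Wet=8, Sprinkler=5]  = 13
Without intervention: Wet = -Rain + 3·Sprinkler + 3  [with Rain=6, Sprinkler=5]  = 12; Yield = max(Wet, Sprinkler) + 5  [with Wet=12, Sprinkler=5]  = 17.
Change = 13 − 17 = -4.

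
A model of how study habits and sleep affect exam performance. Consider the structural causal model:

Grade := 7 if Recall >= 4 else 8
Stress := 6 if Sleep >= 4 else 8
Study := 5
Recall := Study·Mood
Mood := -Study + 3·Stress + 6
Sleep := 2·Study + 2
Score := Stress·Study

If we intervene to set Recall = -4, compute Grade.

8

Intervening sets Recall = -4 and removes its equation (Recall := Study·Mood).
Grade = 7 if Recall >= 4 else 8  [with Recall=-4]  = 8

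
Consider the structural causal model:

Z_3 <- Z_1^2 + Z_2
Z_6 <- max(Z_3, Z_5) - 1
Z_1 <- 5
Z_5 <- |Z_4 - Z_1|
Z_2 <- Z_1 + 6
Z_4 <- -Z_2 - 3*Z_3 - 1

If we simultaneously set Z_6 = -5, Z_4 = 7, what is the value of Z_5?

Setting Z_6 = -5, Z_4 = 7 by intervention discards those variables' equations.
Z_5 = |Z_4 - Z_1|  [with Z_4=7, Z_1=5]  = 2

2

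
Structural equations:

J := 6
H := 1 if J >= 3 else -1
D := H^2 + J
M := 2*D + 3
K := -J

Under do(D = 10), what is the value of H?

1

Under do(D=10), the mechanism D := H^2 + J is discarded; D is fixed at 10.
Since H is not a descendant of the intervened variable, it is unaffected.
H = 1 if J >= 3 else -1  [with J=6]  = 1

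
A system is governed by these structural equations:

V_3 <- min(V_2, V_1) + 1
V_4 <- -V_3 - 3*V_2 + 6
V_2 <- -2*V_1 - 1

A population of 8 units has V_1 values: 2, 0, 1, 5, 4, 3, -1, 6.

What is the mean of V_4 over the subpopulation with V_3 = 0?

6

E[V_4|V_3=0] averages over only the 2 units with V_3=0 (V_1 = 0, -1): V_4 = 9, 3, mean 6.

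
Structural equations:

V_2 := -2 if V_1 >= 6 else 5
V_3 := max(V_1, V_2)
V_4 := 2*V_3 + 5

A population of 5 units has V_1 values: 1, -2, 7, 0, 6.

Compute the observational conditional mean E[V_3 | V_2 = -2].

6.5

E[V_3|V_2=-2] averages over only the 2 units with V_2=-2 (V_1 = 7, 6): V_3 = 7, 6, mean 6.5.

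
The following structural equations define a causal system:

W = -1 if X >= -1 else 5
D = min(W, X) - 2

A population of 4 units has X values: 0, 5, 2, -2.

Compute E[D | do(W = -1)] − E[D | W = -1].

-0.25

Every unit gets W=-1 under the intervention. D values become -3, -3, -3, -4; E[D|do(W=-1)] = -3.25.
Conditioning on W=-1 selects the 3 unit(s) with X ∈ {0, 5, 2}. Their D values: -3, -3, -3. Mean = -3.
Difference = -3.25 − (-3) = -0.25.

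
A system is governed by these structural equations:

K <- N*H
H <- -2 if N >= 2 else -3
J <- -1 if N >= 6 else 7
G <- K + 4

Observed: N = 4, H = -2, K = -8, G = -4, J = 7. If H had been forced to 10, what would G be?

Under do(H=10), the mechanism H <- -2 if N >= 2 else -3 is discarded; H is fixed at 10.
K = N*H  [with N=4, H=10]  = 40
G = K + 4  [with K=40]  = 44

44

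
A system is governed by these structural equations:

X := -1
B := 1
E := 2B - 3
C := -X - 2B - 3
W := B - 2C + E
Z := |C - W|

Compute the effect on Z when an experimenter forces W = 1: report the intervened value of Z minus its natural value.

-7

The intervention breaks the incoming arrows to W: W := B - 2C + E no longer applies, and W = 1.
C = -X - 2B - 3  [with X=-1, B=1]  = -4
Z = |C - W|  [with C=-4, W=1]  = 5
Without intervention: E = 2B - 3  [with B=1]  = -1; C = -X - 2B - 3  [with X=-1, B=1]  = -4; W = B - 2C + E  [with B=1, C=-4, E=-1]  = 8; Z = |C - W|  [with C=-4, W=8]  = 12.
Change = 5 − 12 = -7.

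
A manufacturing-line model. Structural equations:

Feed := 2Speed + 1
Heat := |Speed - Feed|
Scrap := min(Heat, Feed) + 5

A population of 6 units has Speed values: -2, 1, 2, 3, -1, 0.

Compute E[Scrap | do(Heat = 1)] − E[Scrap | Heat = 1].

1

The intervention sets Heat=1 in all 6 units regardless of Speed. Recomputing Scrap per unit gives 2, 6, 6, 6, 4, 6; average 5.
E[Scrap|Heat=1] averages over only the 2 units with Heat=1 (Speed = -2, 0): Scrap = 2, 6, mean 4.
Difference = 5 − 4 = 1.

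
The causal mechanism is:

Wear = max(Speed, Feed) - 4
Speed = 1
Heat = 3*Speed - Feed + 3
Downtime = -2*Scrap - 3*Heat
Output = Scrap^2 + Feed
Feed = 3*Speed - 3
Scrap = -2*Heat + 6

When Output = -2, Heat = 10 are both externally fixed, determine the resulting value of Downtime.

Under do(Output = -2, Heat = 10), each intervened variable's structural equation is replaced by its fixed value.
Scrap = -2*Heat + 6  [with Heat=10]  = -14
Downtime = -2*Scrap - 3*Heat  [with Scrap=-14, Heat=10]  = -2

-2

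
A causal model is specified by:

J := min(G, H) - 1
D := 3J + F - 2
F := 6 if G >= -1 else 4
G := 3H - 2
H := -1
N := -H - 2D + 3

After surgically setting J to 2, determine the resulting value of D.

do(J=2) replaces the equation J := min(G, H) - 1 with the constant J = 2.
G = 3H - 2  [with H=-1]  = -5
F = 6 if G >= -1 else 4  [with G=-5]  = 4
D = 3J + F - 2  [with J=2, F=4]  = 8

8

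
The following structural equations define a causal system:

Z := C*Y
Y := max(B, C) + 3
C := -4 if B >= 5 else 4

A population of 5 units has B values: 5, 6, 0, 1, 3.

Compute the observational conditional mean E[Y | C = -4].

8.5

Conditioning on C=-4 selects the 2 unit(s) with B ∈ {5, 6}. Their Y values: 8, 9. Mean = 8.5.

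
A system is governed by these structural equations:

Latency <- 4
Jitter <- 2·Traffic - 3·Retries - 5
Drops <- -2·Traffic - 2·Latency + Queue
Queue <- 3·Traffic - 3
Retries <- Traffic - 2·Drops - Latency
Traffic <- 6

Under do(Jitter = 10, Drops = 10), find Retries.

Setting Jitter = 10, Drops = 10 by intervention discards those variables' equations.
Retries = Traffic - 2·Drops - Latency  [with Traffic=6, Drops=10, Latency=4]  = -18

-18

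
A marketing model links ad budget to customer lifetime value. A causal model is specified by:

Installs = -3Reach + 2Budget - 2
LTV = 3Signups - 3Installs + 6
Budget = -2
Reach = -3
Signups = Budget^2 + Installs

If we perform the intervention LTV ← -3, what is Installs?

do(LTV=-3) replaces the equation LTV = 3Signups - 3Installs + 6 with the constant LTV = -3.
Installs is not downstream of the intervention, so its value is determined by the original equations.
Installs = -3Reach + 2Budget - 2  [with Reach=-3, Budget=-2]  = 3

3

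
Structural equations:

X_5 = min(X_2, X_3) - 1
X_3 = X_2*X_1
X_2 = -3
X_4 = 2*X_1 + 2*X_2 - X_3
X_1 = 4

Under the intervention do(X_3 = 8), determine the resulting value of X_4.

-6

The intervention breaks the incoming arrows to X_3: X_3 = X_2*X_1 no longer applies, and X_3 = 8.
X_4 = 2*X_1 + 2*X_2 - X_3  [with X_1=4, X_2=-3, X_3=8]  = -6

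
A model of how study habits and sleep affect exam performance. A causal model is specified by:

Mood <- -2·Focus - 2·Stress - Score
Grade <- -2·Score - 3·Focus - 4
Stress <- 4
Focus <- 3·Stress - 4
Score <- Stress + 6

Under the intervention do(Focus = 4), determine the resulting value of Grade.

do(Focus=4) replaces the equation Focus <- 3·Stress - 4 with the constant Focus = 4.
Score = Stress + 6  [with Stress=4]  = 10
Grade = -2·Score - 3·Focus - 4  [with Score=10, Focus=4]  = -36

-36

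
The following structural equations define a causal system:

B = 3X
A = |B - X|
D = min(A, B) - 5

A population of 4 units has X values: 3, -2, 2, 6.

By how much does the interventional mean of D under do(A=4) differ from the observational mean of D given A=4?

2.5

The intervention sets A=4 in all 4 units regardless of X. Recomputing D per unit gives -1, -11, -1, -1; average -3.5.
E[D|A=4] averages over only the 2 units with A=4 (X = -2, 2): D = -11, -1, mean -6.
Difference = -3.5 − (-6) = 2.5.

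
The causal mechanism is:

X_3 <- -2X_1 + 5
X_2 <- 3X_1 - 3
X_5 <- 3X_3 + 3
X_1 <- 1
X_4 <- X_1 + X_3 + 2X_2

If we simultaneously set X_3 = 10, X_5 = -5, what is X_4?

11

The joint intervention fixes X_3 = 10, X_5 = -5, removing each variable's own equation.
X_2 = 3X_1 - 3  [with X_1=1]  = 0
X_4 = X_1 + X_3 + 2X_2  [with X_1=1, X_3=10, X_2=0]  = 11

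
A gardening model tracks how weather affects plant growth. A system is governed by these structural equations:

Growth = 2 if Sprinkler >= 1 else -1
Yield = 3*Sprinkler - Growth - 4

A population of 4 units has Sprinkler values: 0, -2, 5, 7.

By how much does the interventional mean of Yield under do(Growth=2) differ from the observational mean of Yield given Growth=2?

-10.5

The intervention sets Growth=2 in all 4 units regardless of Sprinkler. Recomputing Yield per unit gives -6, -12, 9, 15; average 1.5.
Conditioning on Growth=2 selects the 2 unit(s) with Sprinkler ∈ {5, 7}. Their Yield values: 9, 15. Mean = 12.
Difference = 1.5 − 12 = -10.5.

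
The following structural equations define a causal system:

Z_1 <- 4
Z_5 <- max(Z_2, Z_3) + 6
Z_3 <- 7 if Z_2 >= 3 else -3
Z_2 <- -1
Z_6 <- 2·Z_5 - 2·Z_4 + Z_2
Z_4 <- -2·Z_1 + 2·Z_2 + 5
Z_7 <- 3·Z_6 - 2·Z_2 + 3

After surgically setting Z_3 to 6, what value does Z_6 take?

The intervention breaks the incoming arrows to Z_3: Z_3 <- 7 if Z_2 >= 3 else -3 no longer applies, and Z_3 = 6.
Z_4 = -2·Z_1 + 2·Z_2 + 5  [with Z_1=4, Z_2=-1]  = -5
Z_5 = max(Z_2, Z_3) + 6  [with Z_2=-1, Z_3=6]  = 12
Z_6 = 2·Z_5 - 2·Z_4 + Z_2  [with Z_5=12, Z_4=-5, Z_2=-1]  = 33

33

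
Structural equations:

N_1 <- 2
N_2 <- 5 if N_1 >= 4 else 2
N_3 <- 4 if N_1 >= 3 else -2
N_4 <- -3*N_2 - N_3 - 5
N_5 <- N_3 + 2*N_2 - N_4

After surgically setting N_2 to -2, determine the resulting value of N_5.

-9

do(N_2=-2) replaces the equation N_2 <- 5 if N_1 >= 4 else 2 with the constant N_2 = -2.
N_3 = 4 if N_1 >= 3 else -2  [with N_1=2]  = -2
N_4 = -3*N_2 - N_3 - 5  [with N_2=-2, N_3=-2]  = 3
N_5 = N_3 + 2*N_2 - N_4  [with N_3=-2, N_2=-2, N_4=3]  = -9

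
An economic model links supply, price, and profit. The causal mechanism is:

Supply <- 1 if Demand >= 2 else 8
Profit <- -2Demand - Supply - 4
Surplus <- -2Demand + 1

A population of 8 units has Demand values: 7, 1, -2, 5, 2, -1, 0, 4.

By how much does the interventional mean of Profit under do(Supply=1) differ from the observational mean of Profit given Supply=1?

do(Supply=1) breaks Supply's dependence on Demand. With Supply=1 fixed, Profit across the units is -19, -7, -1, -15, -9, -3, -5, -13, mean -9.
Observing Supply=1 restricts to units where Supply's equation naturally yields 1: Demand ∈ {7, 5, 2, 4}. In that subpopulation Profit = -19, -15, -9, -13, mean -14.
Difference = -9 − (-14) = 5.

5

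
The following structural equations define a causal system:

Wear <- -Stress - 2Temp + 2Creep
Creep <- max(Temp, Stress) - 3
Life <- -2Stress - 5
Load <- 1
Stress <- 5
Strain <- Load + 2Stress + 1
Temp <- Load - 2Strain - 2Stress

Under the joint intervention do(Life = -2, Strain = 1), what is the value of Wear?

Setting Life = -2, Strain = 1 by intervention discards those variables' equations.
Temp = Load - 2Strain - 2Stress  [with Load=1, Strain=1, Stress=5]  = -11
Creep = max(Temp, Stress) - 3  [with Temp=-11, Stress=5]  = 2
Wear = -Stress - 2Temp + 2Creep  [with Stress=5, Temp=-11, Creep=2]  = 21

21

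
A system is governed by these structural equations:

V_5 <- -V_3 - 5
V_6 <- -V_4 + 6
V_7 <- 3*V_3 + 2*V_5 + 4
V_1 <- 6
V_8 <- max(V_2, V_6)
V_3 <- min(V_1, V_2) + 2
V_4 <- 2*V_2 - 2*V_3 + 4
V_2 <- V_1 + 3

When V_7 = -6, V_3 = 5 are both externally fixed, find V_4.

The joint intervention fixes V_7 = -6, V_3 = 5, removing each variable's own equation.
V_2 = V_1 + 3  [with V_1=6]  = 9
V_4 = 2*V_2 - 2*V_3 + 4  [with V_2=9, V_3=5]  = 12

12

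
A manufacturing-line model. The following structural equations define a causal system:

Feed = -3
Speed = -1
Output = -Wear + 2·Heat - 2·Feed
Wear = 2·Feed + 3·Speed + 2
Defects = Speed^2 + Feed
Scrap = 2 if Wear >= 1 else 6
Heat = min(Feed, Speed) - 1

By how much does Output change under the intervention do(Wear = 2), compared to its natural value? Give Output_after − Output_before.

-9

The intervention breaks the incoming arrows to Wear: Wear = 2·Feed + 3·Speed + 2 no longer applies, and Wear = 2.
Heat = min(Feed, Speed) - 1  [with Feed=-3, Speed=-1]  = -4
Output = -Wear + 2·Heat - 2·Feed  [with Wear=2, Heat=-4, Feed=-3]  = -4
Without intervention: Heat = min(Feed, Speed) - 1  [with Feed=-3, Speed=-1]  = -4; Wear = 2·Feed + 3·Speed + 2  [with Feed=-3, Speed=-1]  = -7; Output = -Wear + 2·Heat - 2·Feed  [with Wear=-7, Heat=-4, Feed=-3]  = 5.
Change = -4 − 5 = -9.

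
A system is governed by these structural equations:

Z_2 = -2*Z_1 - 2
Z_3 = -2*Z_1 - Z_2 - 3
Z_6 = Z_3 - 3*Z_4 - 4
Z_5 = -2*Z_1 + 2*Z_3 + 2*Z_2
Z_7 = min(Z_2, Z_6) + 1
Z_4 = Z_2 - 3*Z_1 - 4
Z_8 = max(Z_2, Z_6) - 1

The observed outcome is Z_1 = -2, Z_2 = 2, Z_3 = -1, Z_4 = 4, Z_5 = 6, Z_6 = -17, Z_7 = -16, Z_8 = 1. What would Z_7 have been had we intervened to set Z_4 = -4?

The intervention breaks the incoming arrows to Z_4: Z_4 = Z_2 - 3*Z_1 - 4 no longer applies, and Z_4 = -4.
Z_2 = -2*Z_1 - 2  [with Z_1=-2]  = 2
Z_3 = -2*Z_1 - Z_2 - 3  [with Z_1=-2, Z_2=2]  = -1
Z_6 = Z_3 - 3*Z_4 - 4  [with Z_3=-1, Z_4=-4]  = 7
Z_7 = min(Z_2, Z_6) + 1  [with Z_2=2, Z_6=7]  = 3

3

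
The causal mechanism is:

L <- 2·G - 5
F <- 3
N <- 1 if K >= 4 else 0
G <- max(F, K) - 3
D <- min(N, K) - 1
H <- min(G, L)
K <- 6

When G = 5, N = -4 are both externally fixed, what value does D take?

Under do(G = 5, N = -4), each intervened variable's structural equation is replaced by its fixed value.
D = min(N, K) - 1  [with N=-4, K=6]  = -5

-5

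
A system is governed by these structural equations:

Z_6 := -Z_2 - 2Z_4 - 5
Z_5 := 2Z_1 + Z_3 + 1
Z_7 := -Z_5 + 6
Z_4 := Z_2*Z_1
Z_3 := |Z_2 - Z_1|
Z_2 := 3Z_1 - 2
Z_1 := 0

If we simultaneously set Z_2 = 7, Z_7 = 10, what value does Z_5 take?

Setting Z_2 = 7, Z_7 = 10 by intervention discards those variables' equations.
Z_3 = |Z_2 - Z_1|  [with Z_2=7, Z_1=0]  = 7
Z_5 = 2Z_1 + Z_3 + 1  [with Z_1=0, Z_3=7]  = 8

8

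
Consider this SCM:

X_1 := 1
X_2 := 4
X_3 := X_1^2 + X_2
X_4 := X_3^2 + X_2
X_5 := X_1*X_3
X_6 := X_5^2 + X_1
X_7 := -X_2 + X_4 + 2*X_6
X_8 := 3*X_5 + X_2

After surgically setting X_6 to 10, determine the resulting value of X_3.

do(X_6=10) replaces the equation X_6 := X_5^2 + X_1 with the constant X_6 = 10.
X_3 is not downstream of the intervention, so its value is determined by the original equations.
X_3 = X_1^2 + X_2  [with X_1=1, X_2=4]  = 5

5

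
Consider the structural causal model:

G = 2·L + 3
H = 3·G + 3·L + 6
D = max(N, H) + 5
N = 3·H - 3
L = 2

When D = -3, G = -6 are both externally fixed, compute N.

-21

Setting D = -3, G = -6 by intervention discards those variables' equations.
H = 3·G + 3·L + 6  [with G=-6, L=2]  = -6
N = 3·H - 3  [with H=-6]  = -21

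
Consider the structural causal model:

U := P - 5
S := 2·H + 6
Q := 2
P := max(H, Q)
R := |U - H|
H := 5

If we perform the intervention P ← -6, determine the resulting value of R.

16

do(P=-6) replaces the equation P := max(H, Q) with the constant P = -6.
U = P - 5  [with P=-6]  = -11
R = |U - H|  [with U=-11, H=5]  = 16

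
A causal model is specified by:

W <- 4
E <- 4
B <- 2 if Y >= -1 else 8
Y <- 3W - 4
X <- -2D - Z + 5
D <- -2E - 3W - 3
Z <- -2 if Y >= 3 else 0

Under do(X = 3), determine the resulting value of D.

-23

Intervening sets X = 3 and removes its equation (X <- -2D - Z + 5).
D is not downstream of the intervention, so its value is determined by the original equations.
D = -2E - 3W - 3  [with E=4, W=4]  = -23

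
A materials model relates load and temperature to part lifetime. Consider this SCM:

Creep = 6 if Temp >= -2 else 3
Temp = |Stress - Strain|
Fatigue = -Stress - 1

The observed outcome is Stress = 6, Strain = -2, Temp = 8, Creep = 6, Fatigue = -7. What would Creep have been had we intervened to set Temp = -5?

3

The intervention breaks the incoming arrows to Temp: Temp = |Stress - Strain| no longer applies, and Temp = -5.
Creep = 6 if Temp >= -2 else 3  [with Temp=-5]  = 3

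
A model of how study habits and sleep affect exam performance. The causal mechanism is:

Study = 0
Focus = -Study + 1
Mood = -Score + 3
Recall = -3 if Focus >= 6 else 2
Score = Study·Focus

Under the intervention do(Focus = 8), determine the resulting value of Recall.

do(Focus=8) replaces the equation Focus = -Study + 1 with the constant Focus = 8.
Recall = -3 if Focus >= 6 else 2  [with Focus=8]  = -3

-3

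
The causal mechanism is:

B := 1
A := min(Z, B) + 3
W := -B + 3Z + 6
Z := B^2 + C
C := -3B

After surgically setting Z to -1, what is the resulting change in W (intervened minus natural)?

do(Z=-1) replaces the equation Z := B^2 + C with the constant Z = -1.
W = -B + 3Z + 6  [with B=1, Z=-1]  = 2
Without intervention: C = -3B  [with B=1]  = -3; Z = B^2 + C  [with B=1, C=-3]  = -2; W = -B + 3Z + 6  [with B=1, Z=-2]  = -1.
Change = 2 − (-1) = 3.

3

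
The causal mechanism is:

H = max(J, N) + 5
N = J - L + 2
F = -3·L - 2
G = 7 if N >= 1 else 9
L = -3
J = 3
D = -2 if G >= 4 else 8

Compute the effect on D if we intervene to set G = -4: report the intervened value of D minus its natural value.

10

Under do(G=-4), the mechanism G = 7 if N >= 1 else 9 is discarded; G is fixed at -4.
D = -2 if G >= 4 else 8  [with G=-4]  = 8
Without intervention: N = J - L + 2  [with J=3, L=-3]  = 8; G = 7 if N >= 1 else 9  [with N=8]  = 7; D = -2 if G >= 4 else 8  [with G=7]  = -2.
Change = 8 − (-2) = 10.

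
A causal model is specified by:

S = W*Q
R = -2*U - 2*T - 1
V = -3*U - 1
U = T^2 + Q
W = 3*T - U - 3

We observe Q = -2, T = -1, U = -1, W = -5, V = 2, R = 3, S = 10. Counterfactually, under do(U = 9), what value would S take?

The intervention breaks the incoming arrows to U: U = T^2 + Q no longer applies, and U = 9.
W = 3*T - U - 3  [with T=-1, U=9]  = -15
S = W*Q  [with W=-15, Q=-2]  = 30

30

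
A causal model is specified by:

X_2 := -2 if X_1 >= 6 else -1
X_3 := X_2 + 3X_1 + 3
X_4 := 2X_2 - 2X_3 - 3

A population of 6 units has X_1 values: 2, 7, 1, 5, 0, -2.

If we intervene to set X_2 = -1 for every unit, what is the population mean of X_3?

do(X_2=-1) breaks X_2's dependence on X_1. With X_2=-1 fixed, X_3 across the units is 8, 23, 5, 17, 2, -4, mean 8.5.

8.5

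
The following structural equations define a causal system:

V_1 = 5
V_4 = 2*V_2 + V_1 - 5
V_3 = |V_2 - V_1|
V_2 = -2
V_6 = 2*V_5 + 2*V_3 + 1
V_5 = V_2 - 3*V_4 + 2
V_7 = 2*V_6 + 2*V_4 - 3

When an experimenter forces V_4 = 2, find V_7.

7

The intervention breaks the incoming arrows to V_4: V_4 = 2*V_2 + V_1 - 5 no longer applies, and V_4 = 2.
V_3 = |V_2 - V_1|  [with V_2=-2, V_1=5]  = 7
V_5 = V_2 - 3*V_4 + 2  [with V_2=-2, V_4=2]  = -6
V_6 = 2*V_5 + 2*V_3 + 1  [with V_5=-6, V_3=7]  = 3
V_7 = 2*V_6 + 2*V_4 - 3  [with V_6=3, V_4=2]  = 7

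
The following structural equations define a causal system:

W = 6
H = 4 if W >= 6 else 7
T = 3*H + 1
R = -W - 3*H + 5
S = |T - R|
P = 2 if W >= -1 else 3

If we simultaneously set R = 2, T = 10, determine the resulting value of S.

8

The joint intervention fixes R = 2, T = 10, removing each variable's own equation.
S = |T - R|  [with T=10, R=2]  = 8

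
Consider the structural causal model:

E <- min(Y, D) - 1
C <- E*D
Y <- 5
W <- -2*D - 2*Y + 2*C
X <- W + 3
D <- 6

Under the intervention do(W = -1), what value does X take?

The intervention breaks the incoming arrows to W: W <- -2*D - 2*Y + 2*C no longer applies, and W = -1.
X = W + 3  [with W=-1]  = 2

2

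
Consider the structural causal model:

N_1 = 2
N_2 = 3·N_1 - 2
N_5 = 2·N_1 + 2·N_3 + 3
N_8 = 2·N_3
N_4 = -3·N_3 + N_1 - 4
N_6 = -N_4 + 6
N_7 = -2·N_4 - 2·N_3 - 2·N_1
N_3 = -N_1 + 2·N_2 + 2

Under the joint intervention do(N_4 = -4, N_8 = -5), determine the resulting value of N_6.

The joint intervention fixes N_4 = -4, N_8 = -5, removing each variable's own equation.
N_6 = -N_4 + 6  [with N_4=-4]  = 10

10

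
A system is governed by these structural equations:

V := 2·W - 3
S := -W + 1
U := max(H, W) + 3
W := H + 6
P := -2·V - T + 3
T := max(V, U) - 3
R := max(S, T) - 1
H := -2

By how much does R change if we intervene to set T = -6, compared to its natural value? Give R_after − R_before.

-7

Intervening sets T = -6 and removes its equation (T := max(V, U) - 3).
W = H + 6  [with H=-2]  = 4
S = -W + 1  [with W=4]  = -3
R = max(S, T) - 1  [with S=-3, T=-6]  = -4
Without intervention: W = H + 6  [with H=-2]  = 4; S = -W + 1  [with W=4]  = -3; V = 2·W - 3  [with W=4]  = 5; U = max(H, W) + 3  [with H=-2, W=4]  = 7; T = max(V, U) - 3  [with V=5, U=7]  = 4; R = max(S, T) - 1  [with S=-3, T=4]  = 3.
Change = -4 − 3 = -7.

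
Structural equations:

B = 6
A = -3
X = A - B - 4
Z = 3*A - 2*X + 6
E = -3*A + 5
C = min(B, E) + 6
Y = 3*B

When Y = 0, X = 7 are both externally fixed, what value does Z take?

-17

The joint intervention fixes Y = 0, X = 7, removing each variable's own equation.
Z = 3*A - 2*X + 6  [with A=-3, X=7]  = -17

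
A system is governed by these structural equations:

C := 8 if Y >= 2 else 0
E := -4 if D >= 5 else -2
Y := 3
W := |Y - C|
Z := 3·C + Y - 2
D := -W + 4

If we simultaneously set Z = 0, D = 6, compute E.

-4

Setting Z = 0, D = 6 by intervention discards those variables' equations.
E = -4 if D >= 5 else -2  [with D=6]  = -4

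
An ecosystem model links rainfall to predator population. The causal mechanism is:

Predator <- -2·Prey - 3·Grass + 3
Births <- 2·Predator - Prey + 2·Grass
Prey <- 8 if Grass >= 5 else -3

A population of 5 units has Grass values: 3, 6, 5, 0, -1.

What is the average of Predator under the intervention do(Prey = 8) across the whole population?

-20.8

do(Prey=8) breaks Prey's dependence on Grass. With Prey=8 fixed, Predator across the units is -22, -31, -28, -13, -10, mean -20.8.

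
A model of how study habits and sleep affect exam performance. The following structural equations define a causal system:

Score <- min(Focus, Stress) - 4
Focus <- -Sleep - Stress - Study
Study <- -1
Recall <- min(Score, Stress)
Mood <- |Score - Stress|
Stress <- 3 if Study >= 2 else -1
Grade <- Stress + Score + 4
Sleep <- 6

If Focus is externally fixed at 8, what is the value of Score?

-5

Intervening sets Focus = 8 and removes its equation (Focus <- -Sleep - Stress - Study).
Stress = 3 if Study >= 2 else -1  [with Study=-1]  = -1
Score = min(Focus, Stress) - 4  [with Focus=8, Stress=-1]  = -5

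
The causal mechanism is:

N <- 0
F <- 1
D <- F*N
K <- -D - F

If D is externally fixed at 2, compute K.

The intervention breaks the incoming arrows to D: D <- F*N no longer applies, and D = 2.
K = -D - F  [with D=2, F=1]  = -3

-3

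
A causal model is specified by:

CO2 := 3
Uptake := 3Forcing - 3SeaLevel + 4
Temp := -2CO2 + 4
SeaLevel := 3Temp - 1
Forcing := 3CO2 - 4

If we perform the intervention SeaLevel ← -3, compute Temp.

Under do(SeaLevel=-3), the mechanism SeaLevel := 3Temp - 1 is discarded; SeaLevel is fixed at -3.
Since Temp is not a descendant of the intervened variable, it is unaffected.
Temp = -2CO2 + 4  [with CO2=3]  = -2

-2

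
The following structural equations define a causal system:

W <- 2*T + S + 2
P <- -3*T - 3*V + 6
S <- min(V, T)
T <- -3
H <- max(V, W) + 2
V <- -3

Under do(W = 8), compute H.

10

Under do(W=8), the mechanism W <- 2*T + S + 2 is discarded; W is fixed at 8.
H = max(V, W) + 2  [with V=-3, W=8]  = 10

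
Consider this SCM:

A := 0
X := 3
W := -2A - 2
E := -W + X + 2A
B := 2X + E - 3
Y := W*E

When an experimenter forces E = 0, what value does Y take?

Under do(E=0), the mechanism E := -W + X + 2A is discarded; E is fixed at 0.
W = -2A - 2  [with A=0]  = -2
Y = W*E  [with W=-2, E=0]  = 0

0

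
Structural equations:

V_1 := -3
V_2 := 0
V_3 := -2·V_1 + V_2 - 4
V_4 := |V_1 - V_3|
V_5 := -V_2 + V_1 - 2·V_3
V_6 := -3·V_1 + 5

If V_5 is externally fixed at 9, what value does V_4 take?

5

The intervention breaks the incoming arrows to V_5: V_5 := -V_2 + V_1 - 2·V_3 no longer applies, and V_5 = 9.
Since V_4 is not a descendant of the intervened variable, it is unaffected.
V_3 = -2·V_1 + V_2 - 4  [with V_1=-3, V_2=0]  = 2
V_4 = |V_1 - V_3|  [with V_1=-3, V_3=2]  = 5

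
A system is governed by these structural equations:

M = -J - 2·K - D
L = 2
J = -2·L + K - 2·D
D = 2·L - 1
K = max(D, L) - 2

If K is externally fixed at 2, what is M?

1

do(K=2) replaces the equation K = max(D, L) - 2 with the constant K = 2.
D = 2·L - 1  [with L=2]  = 3
J = -2·L + K - 2·D  [with L=2, K=2, D=3]  = -8
M = -J - 2·K - D  [with J=-8, K=2, D=3]  = 1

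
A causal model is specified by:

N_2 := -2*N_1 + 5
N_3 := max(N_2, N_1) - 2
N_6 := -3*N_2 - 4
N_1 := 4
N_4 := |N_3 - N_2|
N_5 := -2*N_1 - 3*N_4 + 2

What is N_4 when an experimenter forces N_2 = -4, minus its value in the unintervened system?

Under do(N_2=-4), the mechanism N_2 := -2*N_1 + 5 is discarded; N_2 is fixed at -4.
N_3 = max(N_2, N_1) - 2  [with N_2=-4, N_1=4]  = 2
N_4 = |N_3 - N_2|  [with N_3=2, N_2=-4]  = 6
Without intervention: N_2 = -2*N_1 + 5  [with N_1=4]  = -3; N_3 = max(N_2, N_1) - 2  [with N_2=-3, N_1=4]  = 2; N_4 = |N_3 - N_2|  [with N_3=2, N_2=-3]  = 5.
Change = 6 − 5 = 1.

1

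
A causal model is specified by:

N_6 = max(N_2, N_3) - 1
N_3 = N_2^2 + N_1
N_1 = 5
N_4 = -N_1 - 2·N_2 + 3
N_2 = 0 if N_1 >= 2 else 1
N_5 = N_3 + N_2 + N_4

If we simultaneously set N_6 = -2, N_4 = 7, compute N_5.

12

Setting N_6 = -2, N_4 = 7 by intervention discards those variables' equations.
N_2 = 0 if N_1 >= 2 else 1  [with N_1=5]  = 0
N_3 = N_2^2 + N_1  [with N_2=0, N_1=5]  = 5
N_5 = N_3 + N_2 + N_4  [with N_3=5, N_2=0, N_4=7]  = 12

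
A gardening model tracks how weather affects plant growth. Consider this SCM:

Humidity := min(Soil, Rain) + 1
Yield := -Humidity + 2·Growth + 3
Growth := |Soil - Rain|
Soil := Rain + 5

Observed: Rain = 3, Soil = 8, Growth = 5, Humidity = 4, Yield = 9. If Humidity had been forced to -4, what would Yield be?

17

Intervening sets Humidity = -4 and removes its equation (Humidity := min(Soil, Rain) + 1).
Soil = Rain + 5  [with Rain=3]  = 8
Growth = |Soil - Rain|  [with Soil=8, Rain=3]  = 5
Yield = -Humidity + 2·Growth + 3  [with Humidity=-4, Growth=5]  = 17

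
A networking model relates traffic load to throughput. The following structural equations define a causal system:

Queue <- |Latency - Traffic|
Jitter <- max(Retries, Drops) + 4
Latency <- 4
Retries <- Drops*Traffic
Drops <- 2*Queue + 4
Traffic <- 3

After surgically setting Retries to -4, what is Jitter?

10

The intervention breaks the incoming arrows to Retries: Retries <- Drops*Traffic no longer applies, and Retries = -4.
Queue = |Latency - Traffic|  [with Latency=4, Traffic=3]  = 1
Drops = 2*Queue + 4  [with Queue=1]  = 6
Jitter = max(Retries, Drops) + 4  [with Retries=-4, Drops=6]  = 10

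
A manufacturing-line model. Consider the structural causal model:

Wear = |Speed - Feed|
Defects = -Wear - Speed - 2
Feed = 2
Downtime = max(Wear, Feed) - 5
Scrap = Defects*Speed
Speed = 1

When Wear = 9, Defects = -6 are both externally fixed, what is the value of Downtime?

4

Setting Wear = 9, Defects = -6 by intervention discards those variables' equations.
Downtime = max(Wear, Feed) - 5  [with Wear=9, Feed=2]  = 4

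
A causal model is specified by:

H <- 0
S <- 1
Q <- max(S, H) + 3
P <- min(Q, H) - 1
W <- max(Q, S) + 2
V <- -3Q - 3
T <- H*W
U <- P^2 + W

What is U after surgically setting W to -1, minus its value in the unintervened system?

-7

do(W=-1) replaces the equation W <- max(Q, S) + 2 with the constant W = -1.
Q = max(S, H) + 3  [with S=1, H=0]  = 4
P = min(Q, H) - 1  [with Q=4, H=0]  = -1
U = P^2 + W  [with P=-1, W=-1]  = 0
Without intervention: Q = max(S, H) + 3  [with S=1, H=0]  = 4; P = min(Q, H) - 1  [with Q=4, H=0]  = -1; W = max(Q, S) + 2  [with Q=4, S=1]  = 6; U = P^2 + W  [with P=-1, W=6]  = 7.
Change = 0 − 7 = -7.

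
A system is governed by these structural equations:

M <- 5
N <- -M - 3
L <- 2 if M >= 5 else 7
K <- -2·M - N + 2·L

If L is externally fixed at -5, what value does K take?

-12

The intervention breaks the incoming arrows to L: L <- 2 if M >= 5 else 7 no longer applies, and L = -5.
N = -M - 3  [with M=5]  = -8
K = -2·M - N + 2·L  [with M=5, N=-8, L=-5]  = -12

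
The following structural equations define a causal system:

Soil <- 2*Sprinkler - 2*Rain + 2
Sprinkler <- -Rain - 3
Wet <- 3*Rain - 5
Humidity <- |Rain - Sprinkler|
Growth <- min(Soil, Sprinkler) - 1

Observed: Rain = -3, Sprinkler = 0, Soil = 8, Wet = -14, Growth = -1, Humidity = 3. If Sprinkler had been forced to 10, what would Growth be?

do(Sprinkler=10) replaces the equation Sprinkler <- -Rain - 3 with the constant Sprinkler = 10.
Soil = 2*Sprinkler - 2*Rain + 2  [with Sprinkler=10, Rain=-3]  = 28
Growth = min(Soil, Sprinkler) - 1  [with Soil=28, Sprinkler=10]  = 9

9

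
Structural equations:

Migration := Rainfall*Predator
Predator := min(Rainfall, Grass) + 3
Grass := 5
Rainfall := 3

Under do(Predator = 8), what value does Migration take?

24

The intervention breaks the incoming arrows to Predator: Predator := min(Rainfall, Grass) + 3 no longer applies, and Predator = 8.
Migration = Rainfall*Predator  [with Rainfall=3, Predator=8]  = 24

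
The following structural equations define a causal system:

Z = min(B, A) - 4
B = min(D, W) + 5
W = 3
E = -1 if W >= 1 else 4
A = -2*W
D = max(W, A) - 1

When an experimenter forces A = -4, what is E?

-1

Under do(A=-4), the mechanism A = -2*W is discarded; A is fixed at -4.
No directed path runs from A to E, so E keeps its natural value.
E = -1 if W >= 1 else 4  [with W=3]  = -1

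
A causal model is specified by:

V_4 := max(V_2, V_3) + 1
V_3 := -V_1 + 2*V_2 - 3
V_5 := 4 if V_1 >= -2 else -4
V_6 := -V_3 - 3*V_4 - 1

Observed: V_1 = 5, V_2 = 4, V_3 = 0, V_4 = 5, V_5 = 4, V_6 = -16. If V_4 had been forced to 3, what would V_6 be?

-10

Under do(V_4=3), the mechanism V_4 := max(V_2, V_3) + 1 is discarded; V_4 is fixed at 3.
V_3 = -V_1 + 2*V_2 - 3  [with V_1=5, V_2=4]  = 0
V_6 = -V_3 - 3*V_4 - 1  [with V_3=0, V_4=3]  = -10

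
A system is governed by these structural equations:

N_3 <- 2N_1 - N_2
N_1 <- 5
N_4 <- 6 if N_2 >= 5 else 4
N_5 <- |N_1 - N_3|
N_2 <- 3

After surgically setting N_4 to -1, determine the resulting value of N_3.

7

Under do(N_4=-1), the mechanism N_4 <- 6 if N_2 >= 5 else 4 is discarded; N_4 is fixed at -1.
Since N_3 is not a descendant of the intervened variable, it is unaffected.
N_3 = 2N_1 - N_2  [with N_1=5, N_2=3]  = 7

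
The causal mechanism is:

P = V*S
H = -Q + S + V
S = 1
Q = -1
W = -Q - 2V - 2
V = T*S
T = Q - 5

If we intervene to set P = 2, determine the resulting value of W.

11

Under do(P=2), the mechanism P = V*S is discarded; P is fixed at 2.
Since W is not a descendant of the intervened variable, it is unaffected.
T = Q - 5  [with Q=-1]  = -6
V = T*S  [with T=-6, S=1]  = -6
W = -Q - 2V - 2  [with Q=-1, V=-6]  = 11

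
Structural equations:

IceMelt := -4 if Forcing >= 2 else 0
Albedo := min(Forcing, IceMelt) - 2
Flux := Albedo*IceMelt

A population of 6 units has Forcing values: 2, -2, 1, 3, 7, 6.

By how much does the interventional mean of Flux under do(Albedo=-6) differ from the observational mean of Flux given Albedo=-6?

-8

The intervention sets Albedo=-6 in all 6 units regardless of Forcing. Recomputing Flux per unit gives 24, 0, 0, 24, 24, 24; average 16.
Observing Albedo=-6 restricts to units where Albedo's equation naturally yields -6: Forcing ∈ {2, 3, 7, 6}. In that subpopulation Flux = 24, 24, 24, 24, mean 24.
Difference = 16 − 24 = -8.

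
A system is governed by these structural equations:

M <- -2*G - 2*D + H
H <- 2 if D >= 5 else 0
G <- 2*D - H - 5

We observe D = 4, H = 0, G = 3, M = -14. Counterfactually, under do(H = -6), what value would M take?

-32

Under do(H=-6), the mechanism H <- 2 if D >= 5 else 0 is discarded; H is fixed at -6.
G = 2*D - H - 5  [with D=4, H=-6]  = 9
M = -2*G - 2*D + H  [with G=9, D=4, H=-6]  = -32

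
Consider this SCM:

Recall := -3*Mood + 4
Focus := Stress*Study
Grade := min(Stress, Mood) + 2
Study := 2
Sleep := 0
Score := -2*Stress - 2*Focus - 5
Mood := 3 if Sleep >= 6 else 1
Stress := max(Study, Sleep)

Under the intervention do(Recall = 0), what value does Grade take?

do(Recall=0) replaces the equation Recall := -3*Mood + 4 with the constant Recall = 0.
Grade is not downstream of the intervention, so its value is determined by the original equations.
Stress = max(Study, Sleep)  [with Study=2, Sleep=0]  = 2
Mood = 3 if Sleep >= 6 else 1  [with Sleep=0]  = 1
Grade = min(Stress, Mood) + 2  [with Stress=2, Mood=1]  = 3

3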